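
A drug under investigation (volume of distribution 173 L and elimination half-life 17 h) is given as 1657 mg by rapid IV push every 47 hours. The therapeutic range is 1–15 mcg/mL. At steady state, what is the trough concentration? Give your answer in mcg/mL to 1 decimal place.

1.7 mcg/mL

τ/t½ = 47/17 ≈ 2.7647, so fraction remaining f = (1/2)^(47/17) ≈ 0.1471.
Each bolus raises the concentration by D/Vd = 1657/173 ≈ 9.578 mcg/mL.
Steady-state trough Cmin,ss = C₀·f/(1−f) ≈ 9.578 × 0.1471/0.8529 ≈ 1.652 mcg/mL.
Trough 1.7 mcg/mL vs MEC 1 mcg/mL: adequate.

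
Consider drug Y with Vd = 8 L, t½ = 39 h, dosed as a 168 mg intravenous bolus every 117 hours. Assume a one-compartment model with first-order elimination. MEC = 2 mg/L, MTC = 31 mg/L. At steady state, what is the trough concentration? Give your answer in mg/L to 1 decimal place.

τ = 117 h = 3 half-lives, so f = (1/2)^3 = 0.125.
At steady state, R = 1/(1 − 0.125) = 8/7.
Single-dose peak C₀ = D/Vd = 168/8 = 21 mg/L.
Steady-state peak Cmax,ss = C₀·R = 21 × 8/7 ≈ 24.000 mg/L.
Steady-state trough Cmin,ss = Cmax,ss·f ≈ 24.000 × 0.125 ≈ 3.000 mg/L.
Trough 3.0 mg/L vs MEC 2 mg/L: adequate.

3.0 mg/L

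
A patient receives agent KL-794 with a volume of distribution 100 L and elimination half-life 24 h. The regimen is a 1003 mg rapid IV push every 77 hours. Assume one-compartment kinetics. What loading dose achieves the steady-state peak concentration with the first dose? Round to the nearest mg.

f = (1/2)^(77/24) ≈ 0.108192; accumulation ratio R = 1/(1−f) ≈ 1.12132.
Loading dose to hit Cmax,ss on first dose: D_load = D_maint·R ≈ 1003 × 1.12132 ≈ 1124.68 mg.

1125 mg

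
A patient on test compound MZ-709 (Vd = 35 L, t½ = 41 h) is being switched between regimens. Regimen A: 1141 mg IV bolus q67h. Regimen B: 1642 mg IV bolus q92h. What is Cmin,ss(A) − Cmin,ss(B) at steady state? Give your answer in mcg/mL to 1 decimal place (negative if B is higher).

Regimen A: f = (1/2)^(67/41) ≈ 0.3222; Cmin,ss = (1141/35)·f/(1−f) ≈ 15.497 mcg/mL.
Regimen B: f = (1/2)^(92/41) ≈ 0.2111; Cmin,ss = (1642/35)·f/(1−f) ≈ 12.554 mcg/mL.
Difference ≈ 15.497 − 12.554 ≈ 2.943 mcg/mL.

2.9 mcg/mL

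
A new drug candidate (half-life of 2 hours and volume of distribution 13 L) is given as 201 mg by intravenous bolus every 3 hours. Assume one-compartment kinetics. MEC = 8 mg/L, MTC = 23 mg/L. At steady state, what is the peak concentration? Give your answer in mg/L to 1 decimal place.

23.9 mg/L

Over one 3-h interval, 3/2 ≈ 1.5 half-lives elapse, leaving f ≈ 0.3536 of each dose.
Accumulation ratio R = 1/(1 − f) ≈ 1/0.6464 ≈ 1.5470.
Each bolus raises the concentration by D/Vd = 201/13 ≈ 15.462 mg/L.
Cmax,ss = C₀/(1 − f) ≈ 15.462/0.6464 ≈ 23.920 mg/L.
Peak 23.9 mg/L vs MTC 23 mg/L: exceeds toxic threshold.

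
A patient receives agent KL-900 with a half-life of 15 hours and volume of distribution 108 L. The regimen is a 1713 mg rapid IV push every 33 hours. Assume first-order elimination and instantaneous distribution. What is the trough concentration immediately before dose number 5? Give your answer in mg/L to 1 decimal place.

f = (1/2)^(τ/t½) = (1/2)^(33/15) ≈ 0.2176.
C₀ = D/Vd = 1713/108 ≈ 15.861 mg/L.
Before the 5th dose, 4 doses have been given. Superposition: Cmin = C₀·(f + f² + … + f^4).
≈ 15.861 × (0.2176 + 0.0473 + 0.0103 + 0.0022) ≈ 15.861 × 0.2774 ≈ 4.400 mg/L.

4.4 mg/L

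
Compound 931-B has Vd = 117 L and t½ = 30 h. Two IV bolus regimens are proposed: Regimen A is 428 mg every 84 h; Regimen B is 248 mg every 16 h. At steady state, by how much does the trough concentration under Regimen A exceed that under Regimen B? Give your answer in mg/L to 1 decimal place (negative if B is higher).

Regimen A: f = (1/2)^(84/30) ≈ 0.1436; Cmin,ss = (428/117)·f/(1−f) ≈ 0.613 mg/L.
Regimen B: f = (1/2)^(16/30) ≈ 0.6910; Cmin,ss = (248/117)·f/(1−f) ≈ 4.740 mg/L.
Difference ≈ 0.613 − 4.740 ≈ -4.127 mg/L.

-4.1 mg/L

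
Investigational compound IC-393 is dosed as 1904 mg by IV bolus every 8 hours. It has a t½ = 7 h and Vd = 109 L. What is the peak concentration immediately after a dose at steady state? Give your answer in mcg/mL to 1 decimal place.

31.9 mcg/mL

Over one 8-h interval, 8/7 ≈ 1.1429 half-lives elapse, leaving f ≈ 0.4529 of each dose.
Accumulation ratio R = 1/(1 − f) ≈ 1/0.5471 ≈ 1.8278.
Single-dose peak C₀ = D/Vd = 1904/109 ≈ 17.468 mcg/mL.
Steady-state peak Cmax,ss = C₀·R ≈ 17.468 × 1.8278 ≈ 31.928 mcg/mL.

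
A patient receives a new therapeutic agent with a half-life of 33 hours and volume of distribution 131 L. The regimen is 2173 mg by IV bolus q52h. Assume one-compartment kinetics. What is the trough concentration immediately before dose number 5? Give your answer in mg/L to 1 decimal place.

8.3 mg/L

f = (1/2)^(τ/t½) = (1/2)^(52/33) ≈ 0.3355.
C₀ = D/Vd = 2173/131 ≈ 16.588 mg/L.
Before the 5th dose, 4 doses have been given. Superposition: Cmin = C₀·(f + f² + … + f^4).
≈ 16.588 × (0.3355 + 0.1126 + 0.0378 + 0.0127) ≈ 16.588 × 0.4986 ≈ 8.271 mg/L.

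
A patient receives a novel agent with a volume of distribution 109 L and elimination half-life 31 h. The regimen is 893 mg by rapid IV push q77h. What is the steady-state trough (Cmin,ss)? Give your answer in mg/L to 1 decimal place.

1.8 mg/L

Over one 77-h interval, 77/31 ≈ 2.4839 half-lives elapse, leaving f ≈ 0.1788 of each dose.
Accumulation ratio R = 1/(1 − f) ≈ 1/0.8212 ≈ 1.2177.
Single-dose peak C₀ = D/Vd = 893/109 ≈ 8.193 mg/L.
Cmax,ss = C₀/(1 − f) ≈ 8.193/0.8212 ≈ 9.977 mg/L.
Steady-state trough Cmin,ss = Cmax,ss·f ≈ 9.977 × 0.1788 ≈ 1.784 mg/L.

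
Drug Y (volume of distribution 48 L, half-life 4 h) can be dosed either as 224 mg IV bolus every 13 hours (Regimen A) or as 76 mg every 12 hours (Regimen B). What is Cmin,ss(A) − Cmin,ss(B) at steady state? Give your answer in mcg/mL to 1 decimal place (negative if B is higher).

0.3 mcg/mL

Regimen A: f = (1/2)^(13/4) ≈ 0.1051; Cmin,ss = (224/48)·f/(1−f) ≈ 0.548 mcg/mL.
Regimen B: f = (1/2)^(12/4) ≈ 0.1250; Cmin,ss = (76/48)·f/(1−f) ≈ 0.226 mcg/mL.
Difference ≈ 0.548 − 0.226 ≈ 0.322 mcg/mL.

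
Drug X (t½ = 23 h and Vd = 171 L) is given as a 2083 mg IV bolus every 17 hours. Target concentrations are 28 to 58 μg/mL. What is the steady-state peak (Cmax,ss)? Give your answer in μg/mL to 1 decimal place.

30.4 μg/mL

Over one 17-h interval, 17/23 ≈ 0.73913 half-lives elapse, leaving f ≈ 0.5991 of each dose.
Accumulation ratio R = 1/(1 − f) ≈ 1/0.4009 ≈ 2.4944.
Each bolus raises the concentration by D/Vd = 2083/171 ≈ 12.181 μg/mL.
Steady-state peak Cmax,ss = C₀·R ≈ 12.181 × 2.4944 ≈ 30.384 μg/mL.
Peak 30.4 μg/mL vs MTC 58 μg/mL: below toxic threshold.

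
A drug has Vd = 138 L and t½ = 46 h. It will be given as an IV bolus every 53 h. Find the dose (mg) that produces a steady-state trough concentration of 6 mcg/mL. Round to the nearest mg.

1012 mg

τ/t½ = 53/46 ≈ 1.1522, so f = (1/2)^(53/46) ≈ 0.449947.
Cmin,ss = (D/Vd)·f/(1−f), so D = Cmin,ss·Vd·(1−f)/f.
D = 6 × 138 × (1−f)/f ≈ 6 × 138 × 1.22248 ≈ 1012.21 mg.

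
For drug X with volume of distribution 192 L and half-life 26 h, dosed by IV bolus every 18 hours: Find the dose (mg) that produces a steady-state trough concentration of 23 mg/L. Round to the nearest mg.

2720 mg

τ/t½ = 18/26 ≈ 0.69231, so f = (1/2)^(18/26) ≈ 0.618863.
Cmin,ss = (D/Vd)·f/(1−f), so D = Cmin,ss·Vd·(1−f)/f.
D = 23 × 192 × (1−f)/f ≈ 23 × 192 × 0.61587 ≈ 2719.68 mg.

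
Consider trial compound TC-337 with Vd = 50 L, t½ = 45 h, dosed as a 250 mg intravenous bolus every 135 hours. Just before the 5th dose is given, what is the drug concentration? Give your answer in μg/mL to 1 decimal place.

f = (1/2)^(τ/t½) = (1/2)^(135/45) ≈ 0.1250.
C₀ = D/Vd = 250/50 ≈ 5.000 μg/mL.
Before the 5th dose, 4 doses have been given. Superposition: Cmin = C₀·(f + f² + … + f^4).
≈ 5.000 × (0.1250 + 0.0156 + 0.0020 + 0.0002) ≈ 5.000 × 0.1428 ≈ 0.714 μg/mL.

0.7 μg/mL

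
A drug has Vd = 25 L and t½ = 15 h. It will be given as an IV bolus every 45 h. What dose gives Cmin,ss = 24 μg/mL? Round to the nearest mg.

τ/t½ = 45/15 ≈ 3, so f = (1/2)^(45/15) ≈ 0.125000.
Cmin,ss = (D/Vd)·f/(1−f), so D = Cmin,ss·Vd·(1−f)/f.
D = 24 × 25 × (1−f)/f ≈ 24 × 25 × 7.00000 ≈ 4200.00 mg.

4200 mg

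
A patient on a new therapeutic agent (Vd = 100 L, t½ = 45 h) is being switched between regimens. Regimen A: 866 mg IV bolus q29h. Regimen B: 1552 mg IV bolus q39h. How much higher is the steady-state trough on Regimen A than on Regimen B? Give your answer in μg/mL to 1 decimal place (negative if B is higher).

-3.5 μg/mL

Regimen A: f = (1/2)^(29/45) ≈ 0.6397; Cmin,ss = (866/100)·f/(1−f) ≈ 15.376 μg/mL.
Regimen B: f = (1/2)^(39/45) ≈ 0.5484; Cmin,ss = (1552/100)·f/(1−f) ≈ 18.847 μg/mL.
Difference ≈ 15.376 − 18.847 ≈ -3.471 μg/mL.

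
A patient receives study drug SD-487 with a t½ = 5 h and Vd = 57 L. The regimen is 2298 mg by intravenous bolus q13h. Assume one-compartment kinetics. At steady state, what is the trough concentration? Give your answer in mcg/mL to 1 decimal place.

8.0 mcg/mL

k = ln2/t½ = ln2/5 ≈ 0.138629 h⁻¹; fraction remaining f = e^(−kτ) = e^(−0.138629×13) ≈ 0.1649.
Accumulation ratio R = 1/(1 − f) ≈ 1/0.8351 ≈ 1.1975.
Each bolus raises the concentration by D/Vd = 2298/57 ≈ 40.316 mcg/mL.
Steady-state peak Cmax,ss = C₀·R ≈ 40.316 × 1.1975 ≈ 48.278 mcg/mL.
Steady-state trough Cmin,ss = Cmax,ss·f ≈ 48.278 × 0.1649 ≈ 7.961 mcg/mL.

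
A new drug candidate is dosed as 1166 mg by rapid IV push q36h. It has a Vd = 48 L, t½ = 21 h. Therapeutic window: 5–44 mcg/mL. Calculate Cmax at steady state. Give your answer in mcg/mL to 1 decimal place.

k = ln2/t½ = ln2/21 ≈ 0.033007 h⁻¹; fraction remaining f = e^(−kτ) = e^(−0.033007×36) ≈ 0.3048.
At steady state, accumulation factor R = 1/(1 − e^(−kτ)) ≈ 1.4384.
Each bolus raises the concentration by D/Vd = 1166/48 ≈ 24.292 mcg/mL.
Cmax,ss = C₀/(1 − f) ≈ 24.292/0.6952 ≈ 34.942 mcg/mL.
Peak 34.9 mcg/mL vs MTC 44 mcg/mL: below toxic threshold.

34.9 mcg/mL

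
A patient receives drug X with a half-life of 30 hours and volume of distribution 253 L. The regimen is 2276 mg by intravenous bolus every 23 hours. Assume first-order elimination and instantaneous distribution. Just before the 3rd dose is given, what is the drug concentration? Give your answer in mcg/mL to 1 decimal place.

8.4 mcg/mL

f = (1/2)^(τ/t½) = (1/2)^(23/30) ≈ 0.5878.
C₀ = D/Vd = 2276/253 ≈ 8.996 mcg/mL.
Before the 3rd dose, 2 doses have been given. Superposition: Cmin = C₀·(f + f²).
≈ 8.996 × (0.5878 + 0.3455) ≈ 8.996 × 0.9333 ≈ 8.396 mcg/mL.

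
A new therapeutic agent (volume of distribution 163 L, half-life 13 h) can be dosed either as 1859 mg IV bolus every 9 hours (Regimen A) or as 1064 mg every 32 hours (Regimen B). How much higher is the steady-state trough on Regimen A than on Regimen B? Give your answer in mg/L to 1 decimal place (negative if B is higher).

Regimen A: f = (1/2)^(9/13) ≈ 0.6189; Cmin,ss = (1859/163)·f/(1−f) ≈ 18.521 mg/L.
Regimen B: f = (1/2)^(32/13) ≈ 0.1816; Cmin,ss = (1064/163)·f/(1−f) ≈ 1.448 mg/L.
Difference ≈ 18.521 − 1.448 ≈ 17.073 mg/L.

17.1 mg/L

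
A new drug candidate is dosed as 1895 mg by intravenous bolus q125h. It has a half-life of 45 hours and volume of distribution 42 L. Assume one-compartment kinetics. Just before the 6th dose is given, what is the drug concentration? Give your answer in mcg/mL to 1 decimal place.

f = (1/2)^(τ/t½) = (1/2)^(125/45) ≈ 0.1458.
C₀ = D/Vd = 1895/42 ≈ 45.119 mcg/mL.
Before the 6th dose, 5 doses have been given. Superposition: Cmin = C₀·(f + f² + … + f^5).
≈ 45.119 × (0.1458 + 0.0213 + 0.0031 + 0.0005 + 0.0001) ≈ 45.119 × 0.1708 ≈ 7.706 mcg/mL.

7.7 mcg/mL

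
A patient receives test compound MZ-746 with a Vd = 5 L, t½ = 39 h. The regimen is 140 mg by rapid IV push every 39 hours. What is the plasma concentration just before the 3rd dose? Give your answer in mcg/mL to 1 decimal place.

f = (1/2)^(τ/t½) = (1/2)^(39/39) ≈ 0.5000.
C₀ = D/Vd = 140/5 ≈ 28.000 mcg/mL.
Before the 3rd dose, 2 doses have been given. Superposition: Cmin = C₀·(f + f²).
≈ 28.000 × (0.5000 + 0.2500) ≈ 28.000 × 0.7500 ≈ 21.000 mcg/mL.

21.0 mcg/mL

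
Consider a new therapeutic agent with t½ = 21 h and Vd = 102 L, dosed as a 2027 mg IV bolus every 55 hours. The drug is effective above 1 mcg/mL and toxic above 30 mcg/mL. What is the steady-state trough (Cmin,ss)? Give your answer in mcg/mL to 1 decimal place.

Over one 55-h interval, 55/21 ≈ 2.619 half-lives elapse, leaving f ≈ 0.1628 of each dose.
Single-dose peak C₀ = D/Vd = 2027/102 ≈ 19.873 mcg/mL.
Steady-state trough Cmin,ss = C₀·f/(1−f) ≈ 19.873 × 0.1628/0.8372 ≈ 3.864 mcg/mL.
Trough 3.9 mcg/mL vs MEC 1 mcg/mL: adequate.

3.9 mcg/mL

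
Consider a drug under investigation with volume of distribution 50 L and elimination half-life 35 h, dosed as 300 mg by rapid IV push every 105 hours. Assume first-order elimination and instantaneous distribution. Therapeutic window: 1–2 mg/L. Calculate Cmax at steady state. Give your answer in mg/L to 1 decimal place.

6.9 mg/L

The dosing interval is 3 half-lives, so f = 2^(−3) = 0.125.
At steady state, R = 1/(1 − 0.125) = 8/7.
Single-dose peak C₀ = D/Vd = 300/50 = 6 mg/L.
Steady-state peak Cmax,ss = C₀·R = 6 × 8/7 ≈ 6.857 mg/L.
Peak 6.9 mg/L vs MTC 2 mg/L: exceeds toxic threshold.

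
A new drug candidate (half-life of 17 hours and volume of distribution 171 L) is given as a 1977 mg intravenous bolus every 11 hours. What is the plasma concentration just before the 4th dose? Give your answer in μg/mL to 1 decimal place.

15.1 μg/mL

f = (1/2)^(τ/t½) = (1/2)^(11/17) ≈ 0.6386.
C₀ = D/Vd = 1977/171 ≈ 11.561 μg/mL.
Before the 4th dose, 3 doses have been given. Superposition: Cmin = C₀·(f + f² + … + f^3).
≈ 11.561 × (0.6386 + 0.4078 + 0.2604) ≈ 11.561 × 1.3068 ≈ 15.108 μg/mL.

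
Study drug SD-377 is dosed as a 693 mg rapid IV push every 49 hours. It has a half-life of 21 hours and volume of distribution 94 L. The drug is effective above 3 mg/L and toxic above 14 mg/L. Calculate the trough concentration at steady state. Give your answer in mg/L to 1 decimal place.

1.8 mg/L

τ/t½ = 49/21 ≈ 2.3333, so fraction remaining f = (1/2)^(49/21) ≈ 0.1984.
At steady state, accumulation factor R = 1/(1 − e^(−kτ)) ≈ 1.2475.
Single-dose peak C₀ = D/Vd = 693/94 ≈ 7.372 mg/L.
Cmax,ss = C₀/(1 − f) ≈ 7.372/0.8016 ≈ 9.197 mg/L.
One interval later, Cmin,ss = Cmax,ss·e^(−kτ) ≈ 9.197 × 0.1984 ≈ 1.825 mg/L.
Trough 1.8 mg/L vs MEC 3 mg/L: subtherapeutic.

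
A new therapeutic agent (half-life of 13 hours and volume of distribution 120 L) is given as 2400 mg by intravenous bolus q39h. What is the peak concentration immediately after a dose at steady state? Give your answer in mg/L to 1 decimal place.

22.9 mg/L

The dosing interval is 3 half-lives, so f = 2^(−3) = 0.125.
At steady state, R = 1/(1 − 0.125) = 8/7.
Single-dose peak C₀ = D/Vd = 2400/120 = 20 mg/L.
Steady-state peak Cmax,ss = C₀·R = 20 × 8/7 ≈ 22.857 mg/L.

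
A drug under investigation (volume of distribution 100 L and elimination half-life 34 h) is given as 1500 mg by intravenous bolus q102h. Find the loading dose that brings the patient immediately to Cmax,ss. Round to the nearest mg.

1714 mg

f = (1/2)^(102/34) ≈ 0.125000; accumulation ratio R = 1/(1−f) ≈ 1.14286.
Loading dose to hit Cmax,ss on first dose: D_load = D_maint·R ≈ 1500 × 1.14286 ≈ 1714.29 mg.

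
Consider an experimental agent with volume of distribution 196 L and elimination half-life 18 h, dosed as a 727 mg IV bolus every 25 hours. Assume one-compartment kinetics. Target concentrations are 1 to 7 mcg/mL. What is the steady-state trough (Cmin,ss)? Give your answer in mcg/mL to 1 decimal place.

Over one 25-h interval, 25/18 ≈ 1.3889 half-lives elapse, leaving f ≈ 0.3819 of each dose.
Single-dose peak C₀ = D/Vd = 727/196 ≈ 3.709 mcg/mL.
Steady-state trough Cmin,ss = C₀·f/(1−f) ≈ 3.709 × 0.3819/0.6181 ≈ 2.292 mcg/mL.
Trough 2.3 mcg/mL vs MEC 1 mcg/mL: adequate.

2.3 mcg/mL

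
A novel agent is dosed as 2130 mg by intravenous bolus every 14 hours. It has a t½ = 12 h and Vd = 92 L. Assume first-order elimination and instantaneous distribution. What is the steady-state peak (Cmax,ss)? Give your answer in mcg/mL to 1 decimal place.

41.7 mcg/mL

τ/t½ = 14/12 ≈ 1.1667, so fraction remaining f = (1/2)^(14/12) ≈ 0.4454.
Accumulation ratio R = 1/(1 − f) ≈ 1/0.5546 ≈ 1.8031.
Each bolus raises the concentration by D/Vd = 2130/92 ≈ 23.152 mcg/mL.
Steady-state peak Cmax,ss = C₀·R ≈ 23.152 × 1.8031 ≈ 41.745 mcg/mL.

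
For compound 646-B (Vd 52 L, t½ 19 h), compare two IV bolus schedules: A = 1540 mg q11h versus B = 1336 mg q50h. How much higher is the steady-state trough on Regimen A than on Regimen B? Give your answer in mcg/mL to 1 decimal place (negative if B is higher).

55.0 mcg/mL

Regimen A: f = (1/2)^(11/19) ≈ 0.6695; Cmin,ss = (1540/52)·f/(1−f) ≈ 59.992 mcg/mL.
Regimen B: f = (1/2)^(50/19) ≈ 0.1614; Cmin,ss = (1336/52)·f/(1−f) ≈ 4.945 mcg/mL.
Difference ≈ 59.992 − 4.945 ≈ 55.047 mcg/mL.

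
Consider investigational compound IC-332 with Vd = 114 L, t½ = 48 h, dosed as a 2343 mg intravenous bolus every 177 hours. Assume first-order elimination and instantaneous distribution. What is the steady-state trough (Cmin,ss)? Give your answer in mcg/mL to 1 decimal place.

1.7 mcg/mL

τ/t½ = 177/48 ≈ 3.6875, so fraction remaining f = (1/2)^(177/48) ≈ 0.0776.
Accumulation ratio R = 1/(1 − f) ≈ 1/0.9224 ≈ 1.0841.
Single-dose peak C₀ = D/Vd = 2343/114 ≈ 20.553 mcg/mL.
Cmax,ss = C₀/(1 − f) ≈ 20.553/0.9224 ≈ 22.282 mcg/mL.
One interval later, Cmin,ss = Cmax,ss·e^(−kτ) ≈ 22.282 × 0.0776 ≈ 1.729 mcg/mL.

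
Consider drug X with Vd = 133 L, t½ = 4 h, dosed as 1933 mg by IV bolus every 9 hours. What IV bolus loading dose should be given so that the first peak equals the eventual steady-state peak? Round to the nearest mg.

f = (1/2)^(9/4) ≈ 0.210224; accumulation ratio R = 1/(1−f) ≈ 1.26618.
Loading dose to hit Cmax,ss on first dose: D_load = D_maint·R ≈ 1933 × 1.26618 ≈ 2447.53 mg.

2448 mg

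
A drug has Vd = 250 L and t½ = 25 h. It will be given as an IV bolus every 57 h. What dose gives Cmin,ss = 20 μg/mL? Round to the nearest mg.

τ/t½ = 57/25 ≈ 2.28, so f = (1/2)^(57/25) ≈ 0.205898.
Cmin,ss = (D/Vd)·f/(1−f), so D = Cmin,ss·Vd·(1−f)/f.
D = 20 × 250 × (1−f)/f ≈ 20 × 250 × 3.85677 ≈ 19283.85 mg.

19284 mg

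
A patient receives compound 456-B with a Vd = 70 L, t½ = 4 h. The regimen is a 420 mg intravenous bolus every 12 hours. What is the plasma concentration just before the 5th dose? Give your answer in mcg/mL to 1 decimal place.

0.9 mcg/mL

f = (1/2)^(τ/t½) = (1/2)^(12/4) ≈ 0.1250.
C₀ = D/Vd = 420/70 ≈ 6.000 mcg/mL.
Before the 5th dose, 4 doses have been given. Superposition: Cmin = C₀·(f + f² + … + f^4).
≈ 6.000 × (0.1250 + 0.0156 + 0.0020 + 0.0002) ≈ 6.000 × 0.1428 ≈ 0.857 mcg/mL.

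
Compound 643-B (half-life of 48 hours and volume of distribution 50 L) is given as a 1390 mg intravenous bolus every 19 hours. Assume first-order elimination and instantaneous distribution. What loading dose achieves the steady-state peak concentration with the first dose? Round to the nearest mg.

5793 mg

f = (1/2)^(19/48) ≈ 0.760050; accumulation ratio R = 1/(1−f) ≈ 4.16753.
Loading dose to hit Cmax,ss on first dose: D_load = D_maint·R ≈ 1390 × 4.16753 ≈ 5792.87 mg.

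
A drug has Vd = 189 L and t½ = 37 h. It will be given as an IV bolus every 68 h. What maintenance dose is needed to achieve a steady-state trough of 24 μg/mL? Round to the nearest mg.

τ/t½ = 68/37 ≈ 1.8378, so f = (1/2)^(68/37) ≈ 0.279741.
Cmin,ss = (D/Vd)·f/(1−f), so D = Cmin,ss·Vd·(1−f)/f.
D = 24 × 189 × (1−f)/f ≈ 24 × 189 × 2.57474 ≈ 11679.02 mg.

11679 mg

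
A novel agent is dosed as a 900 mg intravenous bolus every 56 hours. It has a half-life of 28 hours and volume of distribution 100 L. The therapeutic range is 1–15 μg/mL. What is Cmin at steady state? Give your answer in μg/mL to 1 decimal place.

τ = 56 h = 2 half-lives, so f = (1/2)^2 = 0.25.
At steady state, R = 1/(1 − 0.25) = 4/3.
Single-dose peak C₀ = D/Vd = 900/100 = 9 μg/mL.
Steady-state peak Cmax,ss = C₀·R = 9 × 4/3 ≈ 12.000 μg/mL.
Steady-state trough Cmin,ss = Cmax,ss·f ≈ 12.000 × 0.25 ≈ 3.000 μg/mL.
Trough 3.0 μg/mL vs MEC 1 μg/mL: adequate.

3.0 μg/mL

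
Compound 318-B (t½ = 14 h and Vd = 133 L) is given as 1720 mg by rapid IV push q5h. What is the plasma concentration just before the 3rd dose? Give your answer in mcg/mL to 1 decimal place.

f = (1/2)^(τ/t½) = (1/2)^(5/14) ≈ 0.7807.
C₀ = D/Vd = 1720/133 ≈ 12.932 mcg/mL.
Before the 3rd dose, 2 doses have been given. Superposition: Cmin = C₀·(f + f²).
≈ 12.932 × (0.7807 + 0.6095) ≈ 12.932 × 1.3902 ≈ 17.978 mcg/mL.

18.0 mcg/mL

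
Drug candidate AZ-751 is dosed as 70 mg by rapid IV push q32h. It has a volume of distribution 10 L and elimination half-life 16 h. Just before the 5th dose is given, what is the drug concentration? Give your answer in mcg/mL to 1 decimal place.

f = (1/2)^(τ/t½) = (1/2)^(32/16) ≈ 0.2500.
C₀ = D/Vd = 70/10 ≈ 7.000 mcg/mL.
Before the 5th dose, 4 doses have been given. Superposition: Cmin = C₀·(f + f² + … + f^4).
≈ 7.000 × (0.2500 + 0.0625 + 0.0156 + 0.0039) ≈ 7.000 × 0.3320 ≈ 2.324 mcg/mL.

2.3 mcg/mL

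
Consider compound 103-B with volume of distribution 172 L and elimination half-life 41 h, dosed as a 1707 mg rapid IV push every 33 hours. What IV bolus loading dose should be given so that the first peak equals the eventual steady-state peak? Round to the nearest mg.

3992 mg

f = (1/2)^(33/41) ≈ 0.572410; accumulation ratio R = 1/(1−f) ≈ 2.33869.
Loading dose to hit Cmax,ss on first dose: D_load = D_maint·R ≈ 1707 × 2.33869 ≈ 3992.14 mg.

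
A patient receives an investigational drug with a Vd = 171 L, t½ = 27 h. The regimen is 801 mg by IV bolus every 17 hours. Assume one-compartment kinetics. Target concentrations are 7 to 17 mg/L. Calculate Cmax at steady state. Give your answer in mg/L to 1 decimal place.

τ/t½ = 17/27 ≈ 0.62963, so fraction remaining f = (1/2)^(17/27) ≈ 0.6463.
Accumulation ratio R = 1/(1 − f) ≈ 1/0.3537 ≈ 2.8273.
Single-dose peak C₀ = D/Vd = 801/171 ≈ 4.684 mg/L.
Steady-state peak Cmax,ss = C₀·R ≈ 4.684 × 2.8273 ≈ 13.243 mg/L.
Peak 13.2 mg/L vs MTC 17 mg/L: below toxic threshold.

13.2 mg/L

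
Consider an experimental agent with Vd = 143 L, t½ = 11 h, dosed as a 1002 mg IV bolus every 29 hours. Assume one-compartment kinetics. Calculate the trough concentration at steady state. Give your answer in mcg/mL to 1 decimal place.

k = ln2/t½ = ln2/11 ≈ 0.063013 h⁻¹; fraction remaining f = e^(−kτ) = e^(−0.063013×29) ≈ 0.1608.
Each bolus raises the concentration by D/Vd = 1002/143 ≈ 7.007 mcg/mL.
Steady-state trough Cmin,ss = C₀·f/(1−f) ≈ 7.007 × 0.1608/0.8392 ≈ 1.343 mcg/mL.

1.3 mcg/mL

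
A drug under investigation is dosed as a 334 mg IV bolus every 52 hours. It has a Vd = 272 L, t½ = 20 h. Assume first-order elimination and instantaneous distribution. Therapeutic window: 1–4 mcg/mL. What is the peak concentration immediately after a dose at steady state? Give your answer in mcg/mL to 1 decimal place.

Over one 52-h interval, 52/20 ≈ 2.6 half-lives elapse, leaving f ≈ 0.1649 of each dose.
At steady state, accumulation factor R = 1/(1 − e^(−kτ)) ≈ 1.1975.
Single-dose peak C₀ = D/Vd = 334/272 ≈ 1.228 mcg/mL.
Steady-state peak Cmax,ss = C₀·R ≈ 1.228 × 1.1975 ≈ 1.471 mcg/mL.
Peak 1.5 mcg/mL vs MTC 4 mcg/mL: below toxic threshold.

1.5 mcg/mL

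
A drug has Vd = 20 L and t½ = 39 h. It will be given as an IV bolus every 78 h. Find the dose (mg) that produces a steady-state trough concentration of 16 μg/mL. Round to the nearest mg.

τ/t½ = 78/39 ≈ 2, so f = (1/2)^(78/39) ≈ 0.250000.
Cmin,ss = (D/Vd)·f/(1−f), so D = Cmin,ss·Vd·(1−f)/f.
D = 16 × 20 × (1−f)/f ≈ 16 × 20 × 3.00000 ≈ 960.00 mg.

960 mg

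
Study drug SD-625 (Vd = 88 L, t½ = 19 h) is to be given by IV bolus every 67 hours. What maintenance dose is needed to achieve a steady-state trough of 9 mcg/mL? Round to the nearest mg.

8333 mg

τ/t½ = 67/19 ≈ 3.5263, so f = (1/2)^(67/19) ≈ 0.086791.
Cmin,ss = (D/Vd)·f/(1−f), so D = Cmin,ss·Vd·(1−f)/f.
D = 9 × 88 × (1−f)/f ≈ 9 × 88 × 10.52193 ≈ 8333.37 mg.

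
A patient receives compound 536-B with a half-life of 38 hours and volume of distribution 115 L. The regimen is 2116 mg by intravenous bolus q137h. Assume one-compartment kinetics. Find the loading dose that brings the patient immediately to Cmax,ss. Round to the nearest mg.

2305 mg

f = (1/2)^(137/38) ≈ 0.082169; accumulation ratio R = 1/(1−f) ≈ 1.08953.
Loading dose to hit Cmax,ss on first dose: D_load = D_maint·R ≈ 2116 × 1.08953 ≈ 2305.45 mg.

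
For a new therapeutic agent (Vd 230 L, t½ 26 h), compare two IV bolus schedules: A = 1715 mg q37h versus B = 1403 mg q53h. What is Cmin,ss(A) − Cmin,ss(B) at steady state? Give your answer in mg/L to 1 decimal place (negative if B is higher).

2.5 mg/L

Regimen A: f = (1/2)^(37/26) ≈ 0.3729; Cmin,ss = (1715/230)·f/(1−f) ≈ 4.434 mg/L.
Regimen B: f = (1/2)^(53/26) ≈ 0.2434; Cmin,ss = (1403/230)·f/(1−f) ≈ 1.962 mg/L.
Difference ≈ 4.434 − 1.962 ≈ 2.472 mg/L.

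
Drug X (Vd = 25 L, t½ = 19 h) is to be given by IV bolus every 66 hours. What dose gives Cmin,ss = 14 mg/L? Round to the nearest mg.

τ/t½ = 66/19 ≈ 3.4737, so f = (1/2)^(66/19) ≈ 0.090015.
Cmin,ss = (D/Vd)·f/(1−f), so D = Cmin,ss·Vd·(1−f)/f.
D = 14 × 25 × (1−f)/f ≈ 14 × 25 × 10.10926 ≈ 3538.24 mg.

3538 mg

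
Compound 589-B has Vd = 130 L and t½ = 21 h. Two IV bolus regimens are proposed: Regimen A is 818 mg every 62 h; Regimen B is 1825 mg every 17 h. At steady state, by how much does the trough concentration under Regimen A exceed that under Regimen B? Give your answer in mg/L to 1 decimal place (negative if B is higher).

Regimen A: f = (1/2)^(62/21) ≈ 0.1292; Cmin,ss = (818/130)·f/(1−f) ≈ 0.934 mg/L.
Regimen B: f = (1/2)^(17/21) ≈ 0.5706; Cmin,ss = (1825/130)·f/(1−f) ≈ 18.655 mg/L.
Difference ≈ 0.934 − 18.655 ≈ -17.721 mg/L.

-17.7 mg/L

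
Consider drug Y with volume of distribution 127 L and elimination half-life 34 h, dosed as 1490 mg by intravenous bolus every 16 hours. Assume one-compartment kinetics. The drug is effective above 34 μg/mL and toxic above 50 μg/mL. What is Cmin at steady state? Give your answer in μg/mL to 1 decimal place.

τ/t½ = 16/34 ≈ 0.47059, so fraction remaining f = (1/2)^(16/34) ≈ 0.7217.
At steady state, accumulation factor R = 1/(1 − e^(−kτ)) ≈ 3.5932.
Each bolus raises the concentration by D/Vd = 1490/127 ≈ 11.732 μg/mL.
Cmax,ss = C₀/(1 − f) ≈ 11.732/0.2783 ≈ 42.156 μg/mL.
One interval later, Cmin,ss = Cmax,ss·e^(−kτ) ≈ 42.156 × 0.7217 ≈ 30.424 μg/mL.
Trough 30.4 μg/mL vs MEC 34 μg/mL: subtherapeutic.

30.4 μg/mL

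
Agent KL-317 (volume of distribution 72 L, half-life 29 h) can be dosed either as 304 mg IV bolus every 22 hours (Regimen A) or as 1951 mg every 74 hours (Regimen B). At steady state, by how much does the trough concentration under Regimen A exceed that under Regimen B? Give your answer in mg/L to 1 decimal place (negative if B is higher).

Regimen A: f = (1/2)^(22/29) ≈ 0.5911; Cmin,ss = (304/72)·f/(1−f) ≈ 6.104 mg/L.
Regimen B: f = (1/2)^(74/29) ≈ 0.1706; Cmin,ss = (1951/72)·f/(1−f) ≈ 5.574 mg/L.
Difference ≈ 6.104 − 5.574 ≈ 0.530 mg/L.

0.5 mg/L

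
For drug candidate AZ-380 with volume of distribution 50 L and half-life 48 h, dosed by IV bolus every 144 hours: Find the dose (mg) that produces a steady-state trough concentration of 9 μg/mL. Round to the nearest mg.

3150 mg

τ/t½ = 144/48 ≈ 3, so f = (1/2)^(144/48) ≈ 0.125000.
Cmin,ss = (D/Vd)·f/(1−f), so D = Cmin,ss·Vd·(1−f)/f.
D = 9 × 50 × (1−f)/f ≈ 9 × 50 × 7.00000 ≈ 3150.00 mg.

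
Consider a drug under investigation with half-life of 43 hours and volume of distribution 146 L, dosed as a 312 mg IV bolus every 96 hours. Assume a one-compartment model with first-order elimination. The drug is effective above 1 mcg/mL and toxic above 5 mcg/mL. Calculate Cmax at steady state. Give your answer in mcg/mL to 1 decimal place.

2.7 mcg/mL

k = ln2/t½ = ln2/43 ≈ 0.016120 h⁻¹; fraction remaining f = e^(−kτ) = e^(−0.016120×96) ≈ 0.2128.
At steady state, accumulation factor R = 1/(1 − e^(−kτ)) ≈ 1.2703.
Single-dose peak C₀ = D/Vd = 312/146 ≈ 2.137 mcg/mL.
Cmax,ss = C₀/(1 − f) ≈ 2.137/0.7872 ≈ 2.715 mcg/mL.
Peak 2.7 mcg/mL vs MTC 5 mcg/mL: below toxic threshold.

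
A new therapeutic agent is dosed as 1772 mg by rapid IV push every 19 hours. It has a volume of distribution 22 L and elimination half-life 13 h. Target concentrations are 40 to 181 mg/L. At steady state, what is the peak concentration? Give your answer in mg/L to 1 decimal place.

126.5 mg/L

k = ln2/t½ = ln2/13 ≈ 0.053319 h⁻¹; fraction remaining f = e^(−kτ) = e^(−0.053319×19) ≈ 0.3631.
At steady state, accumulation factor R = 1/(1 − e^(−kτ)) ≈ 1.5701.
Single-dose peak C₀ = D/Vd = 1772/22 ≈ 80.545 mg/L.
Steady-state peak Cmax,ss = C₀·R ≈ 80.545 × 1.5701 ≈ 126.464 mg/L.
Peak 126.5 mg/L vs MTC 181 mg/L: below toxic threshold.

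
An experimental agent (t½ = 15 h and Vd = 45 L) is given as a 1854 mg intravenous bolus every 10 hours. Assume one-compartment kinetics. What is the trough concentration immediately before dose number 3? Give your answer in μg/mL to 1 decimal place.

42.3 μg/mL

f = (1/2)^(τ/t½) = (1/2)^(10/15) ≈ 0.6300.
C₀ = D/Vd = 1854/45 ≈ 41.200 μg/mL.
Before the 3rd dose, 2 doses have been given. Superposition: Cmin = C₀·(f + f²).
≈ 41.200 × (0.6300 + 0.3969) ≈ 41.200 × 1.0269 ≈ 42.308 μg/mL.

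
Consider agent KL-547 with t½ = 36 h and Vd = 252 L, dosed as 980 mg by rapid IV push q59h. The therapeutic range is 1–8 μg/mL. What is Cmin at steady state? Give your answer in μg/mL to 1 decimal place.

τ/t½ = 59/36 ≈ 1.6389, so fraction remaining f = (1/2)^(59/36) ≈ 0.3211.
Accumulation ratio R = 1/(1 − f) ≈ 1/0.6789 ≈ 1.4730.
Each bolus raises the concentration by D/Vd = 980/252 ≈ 3.889 μg/mL.
Cmax,ss = C₀/(1 − f) ≈ 3.889/0.6789 ≈ 5.728 μg/mL.
Steady-state trough Cmin,ss = Cmax,ss·f ≈ 5.728 × 0.3211 ≈ 1.839 μg/mL.
Trough 1.8 μg/mL vs MEC 1 μg/mL: adequate.

1.8 μg/mL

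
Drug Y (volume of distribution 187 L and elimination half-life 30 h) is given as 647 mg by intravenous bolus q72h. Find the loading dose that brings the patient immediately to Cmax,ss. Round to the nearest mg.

f = (1/2)^(72/30) ≈ 0.189465; accumulation ratio R = 1/(1−f) ≈ 1.23375.
Loading dose to hit Cmax,ss on first dose: D_load = D_maint·R ≈ 647 × 1.23375 ≈ 798.24 mg.

798 mg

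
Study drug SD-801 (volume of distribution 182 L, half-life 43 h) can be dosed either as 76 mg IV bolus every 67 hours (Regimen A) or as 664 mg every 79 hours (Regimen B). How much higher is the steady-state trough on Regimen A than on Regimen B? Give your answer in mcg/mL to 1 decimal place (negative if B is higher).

Regimen A: f = (1/2)^(67/43) ≈ 0.3396; Cmin,ss = (76/182)·f/(1−f) ≈ 0.215 mcg/mL.
Regimen B: f = (1/2)^(79/43) ≈ 0.2799; Cmin,ss = (664/182)·f/(1−f) ≈ 1.418 mcg/mL.
Difference ≈ 0.215 − 1.418 ≈ -1.203 mcg/mL.

-1.2 mcg/mL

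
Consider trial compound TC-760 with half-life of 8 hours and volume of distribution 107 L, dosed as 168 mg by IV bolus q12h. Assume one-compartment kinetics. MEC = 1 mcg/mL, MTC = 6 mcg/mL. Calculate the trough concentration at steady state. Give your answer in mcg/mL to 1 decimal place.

0.9 mcg/mL

Over one 12-h interval, 12/8 ≈ 1.5 half-lives elapse, leaving f ≈ 0.3536 of each dose.
At steady state, accumulation factor R = 1/(1 − e^(−kτ)) ≈ 1.5470.
Each bolus raises the concentration by D/Vd = 168/107 ≈ 1.570 mcg/mL.
Steady-state peak Cmax,ss = C₀·R ≈ 1.570 × 1.5470 ≈ 2.429 mcg/mL.
Steady-state trough Cmin,ss = Cmax,ss·f ≈ 2.429 × 0.3536 ≈ 0.859 mcg/mL.
Trough 0.9 mcg/mL vs MEC 1 mcg/mL: subtherapeutic.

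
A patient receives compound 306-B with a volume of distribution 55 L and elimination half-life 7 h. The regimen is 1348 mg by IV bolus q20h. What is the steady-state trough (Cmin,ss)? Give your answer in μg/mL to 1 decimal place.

3.9 μg/mL

τ/t½ = 20/7 ≈ 2.8571, so fraction remaining f = (1/2)^(20/7) ≈ 0.1380.
Accumulation ratio R = 1/(1 − f) ≈ 1/0.8620 ≈ 1.1601.
Single-dose peak C₀ = D/Vd = 1348/55 ≈ 24.509 μg/mL.
Steady-state peak Cmax,ss = C₀·R ≈ 24.509 × 1.1601 ≈ 28.433 μg/mL.
One interval later, Cmin,ss = Cmax,ss·e^(−kτ) ≈ 28.433 × 0.1380 ≈ 3.924 μg/mL.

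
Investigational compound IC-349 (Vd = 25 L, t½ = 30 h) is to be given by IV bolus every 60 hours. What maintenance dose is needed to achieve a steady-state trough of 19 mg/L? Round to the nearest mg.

τ/t½ = 60/30 ≈ 2, so f = (1/2)^(60/30) ≈ 0.250000.
Cmin,ss = (D/Vd)·f/(1−f), so D = Cmin,ss·Vd·(1−f)/f.
D = 19 × 25 × (1−f)/f ≈ 19 × 25 × 3.00000 ≈ 1425.00 mg.

1425 mg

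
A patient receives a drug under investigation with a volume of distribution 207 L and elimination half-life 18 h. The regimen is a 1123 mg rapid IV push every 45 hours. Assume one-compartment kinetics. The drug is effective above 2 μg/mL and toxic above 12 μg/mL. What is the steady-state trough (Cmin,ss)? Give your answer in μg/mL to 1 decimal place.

1.2 μg/mL

τ/t½ = 45/18 ≈ 2.5, so fraction remaining f = (1/2)^(45/18) ≈ 0.1768.
Accumulation ratio R = 1/(1 − f) ≈ 1/0.8232 ≈ 1.2148.
Single-dose peak C₀ = D/Vd = 1123/207 ≈ 5.425 μg/mL.
Steady-state peak Cmax,ss = C₀·R ≈ 5.425 × 1.2148 ≈ 6.590 μg/mL.
One interval later, Cmin,ss = Cmax,ss·e^(−kτ) ≈ 6.590 × 0.1768 ≈ 1.165 μg/mL.
Trough 1.2 μg/mL vs MEC 2 μg/mL: subtherapeutic.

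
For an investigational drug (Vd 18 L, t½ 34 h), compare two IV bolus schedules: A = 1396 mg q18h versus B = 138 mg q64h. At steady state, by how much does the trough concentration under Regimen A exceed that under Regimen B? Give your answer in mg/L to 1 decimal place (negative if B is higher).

Regimen A: f = (1/2)^(18/34) ≈ 0.6928; Cmin,ss = (1396/18)·f/(1−f) ≈ 174.904 mg/L.
Regimen B: f = (1/2)^(64/34) ≈ 0.2712; Cmin,ss = (138/18)·f/(1−f) ≈ 2.853 mg/L.
Difference ≈ 174.904 − 2.853 ≈ 172.051 mg/L.

172.1 mg/L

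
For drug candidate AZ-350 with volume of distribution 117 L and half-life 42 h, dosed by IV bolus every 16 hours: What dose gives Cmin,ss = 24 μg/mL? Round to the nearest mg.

τ/t½ = 16/42 ≈ 0.38095, so f = (1/2)^(16/42) ≈ 0.767930.
Cmin,ss = (D/Vd)·f/(1−f), so D = Cmin,ss·Vd·(1−f)/f.
D = 24 × 117 × (1−f)/f ≈ 24 × 117 × 0.30220 ≈ 848.58 mg.

849 mg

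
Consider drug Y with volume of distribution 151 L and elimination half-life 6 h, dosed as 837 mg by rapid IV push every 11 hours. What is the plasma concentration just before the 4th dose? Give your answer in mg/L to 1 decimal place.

f = (1/2)^(τ/t½) = (1/2)^(11/6) ≈ 0.2806.
C₀ = D/Vd = 837/151 ≈ 5.543 mg/L.
Before the 4th dose, 3 doses have been given. Superposition: Cmin = C₀·(f + f² + … + f^3).
≈ 5.543 × (0.2806 + 0.0787 + 0.0221) ≈ 5.543 × 0.3814 ≈ 2.114 mg/L.

2.1 mg/L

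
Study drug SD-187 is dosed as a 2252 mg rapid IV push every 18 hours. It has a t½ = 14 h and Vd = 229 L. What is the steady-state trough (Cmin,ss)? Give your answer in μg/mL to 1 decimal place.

6.8 μg/mL

k = ln2/t½ = ln2/14 ≈ 0.049511 h⁻¹; fraction remaining f = e^(−kτ) = e^(−0.049511×18) ≈ 0.4102.
Accumulation ratio R = 1/(1 − f) ≈ 1/0.5898 ≈ 1.6955.
Single-dose peak C₀ = D/Vd = 2252/229 ≈ 9.834 μg/mL.
Steady-state peak Cmax,ss = C₀·R ≈ 9.834 × 1.6955 ≈ 16.674 μg/mL.
One interval later, Cmin,ss = Cmax,ss·e^(−kτ) ≈ 16.674 × 0.4102 ≈ 6.840 μg/mL.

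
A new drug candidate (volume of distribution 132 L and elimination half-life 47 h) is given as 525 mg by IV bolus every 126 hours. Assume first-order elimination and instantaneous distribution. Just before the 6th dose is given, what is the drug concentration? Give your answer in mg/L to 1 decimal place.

f = (1/2)^(τ/t½) = (1/2)^(126/47) ≈ 0.1559.
C₀ = D/Vd = 525/132 ≈ 3.977 mg/L.
Before the 6th dose, 5 doses have been given. Superposition: Cmin = C₀·(f + f² + … + f^5).
≈ 3.977 × (0.1559 + 0.0243 + 0.0038 + 0.0006 + 0.0001) ≈ 3.977 × 0.1847 ≈ 0.735 mg/L.

0.7 mg/L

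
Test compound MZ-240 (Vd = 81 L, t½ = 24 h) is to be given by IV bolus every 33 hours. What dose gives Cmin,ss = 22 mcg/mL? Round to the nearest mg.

τ/t½ = 33/24 ≈ 1.375, so f = (1/2)^(33/24) ≈ 0.385553.
Cmin,ss = (D/Vd)·f/(1−f), so D = Cmin,ss·Vd·(1−f)/f.
D = 22 × 81 × (1−f)/f ≈ 22 × 81 × 1.59368 ≈ 2839.94 mg.

2840 mg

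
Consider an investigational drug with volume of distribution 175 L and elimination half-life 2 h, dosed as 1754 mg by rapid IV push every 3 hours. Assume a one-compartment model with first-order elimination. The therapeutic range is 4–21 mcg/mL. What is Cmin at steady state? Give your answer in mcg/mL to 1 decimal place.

5.5 mcg/mL

τ/t½ = 3/2 ≈ 1.5, so fraction remaining f = (1/2)^(3/2) ≈ 0.3536.
Single-dose peak C₀ = D/Vd = 1754/175 ≈ 10.023 mcg/mL.
Steady-state trough Cmin,ss = C₀·f/(1−f) ≈ 10.023 × 0.3536/0.6464 ≈ 5.483 mcg/mL.
Trough 5.5 mcg/mL vs MEC 4 mcg/mL: adequate.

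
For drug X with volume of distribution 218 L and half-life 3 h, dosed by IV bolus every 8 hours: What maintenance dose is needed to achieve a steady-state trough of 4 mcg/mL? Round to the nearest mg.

τ/t½ = 8/3 ≈ 2.6667, so f = (1/2)^(8/3) ≈ 0.157490.
Cmin,ss = (D/Vd)·f/(1−f), so D = Cmin,ss·Vd·(1−f)/f.
D = 4 × 218 × (1−f)/f ≈ 4 × 218 × 5.34961 ≈ 4664.86 mg.

4665 mg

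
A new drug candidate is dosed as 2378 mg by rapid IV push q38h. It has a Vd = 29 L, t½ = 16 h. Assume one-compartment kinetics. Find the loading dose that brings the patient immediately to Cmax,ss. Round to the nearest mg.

2946 mg

f = (1/2)^(38/16) ≈ 0.192776; accumulation ratio R = 1/(1−f) ≈ 1.23881.
Loading dose to hit Cmax,ss on first dose: D_load = D_maint·R ≈ 2378 × 1.23881 ≈ 2945.89 mg.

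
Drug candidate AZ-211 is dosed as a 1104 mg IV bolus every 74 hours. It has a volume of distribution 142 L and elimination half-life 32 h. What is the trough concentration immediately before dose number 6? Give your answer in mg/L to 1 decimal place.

2.0 mg/L

f = (1/2)^(τ/t½) = (1/2)^(74/32) ≈ 0.2013.
C₀ = D/Vd = 1104/142 ≈ 7.775 mg/L.
Before the 6th dose, 5 doses have been given. Superposition: Cmin = C₀·(f + f² + … + f^5).
≈ 7.775 × (0.2013 + 0.0405 + 0.0082 + 0.0016 + 0.0003) ≈ 7.775 × 0.2519 ≈ 1.959 mg/L.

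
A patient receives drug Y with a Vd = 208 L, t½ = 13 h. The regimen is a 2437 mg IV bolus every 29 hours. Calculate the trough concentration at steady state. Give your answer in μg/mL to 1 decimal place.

τ/t½ = 29/13 ≈ 2.2308, so fraction remaining f = (1/2)^(29/13) ≈ 0.2130.
At steady state, accumulation factor R = 1/(1 − e^(−kτ)) ≈ 1.2706.
Each bolus raises the concentration by D/Vd = 2437/208 ≈ 11.716 μg/mL.
Steady-state peak Cmax,ss = C₀·R ≈ 11.716 × 1.2706 ≈ 14.886 μg/mL.
One interval later, Cmin,ss = Cmax,ss·e^(−kτ) ≈ 14.886 × 0.2130 ≈ 3.171 μg/mL.

3.2 μg/mL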